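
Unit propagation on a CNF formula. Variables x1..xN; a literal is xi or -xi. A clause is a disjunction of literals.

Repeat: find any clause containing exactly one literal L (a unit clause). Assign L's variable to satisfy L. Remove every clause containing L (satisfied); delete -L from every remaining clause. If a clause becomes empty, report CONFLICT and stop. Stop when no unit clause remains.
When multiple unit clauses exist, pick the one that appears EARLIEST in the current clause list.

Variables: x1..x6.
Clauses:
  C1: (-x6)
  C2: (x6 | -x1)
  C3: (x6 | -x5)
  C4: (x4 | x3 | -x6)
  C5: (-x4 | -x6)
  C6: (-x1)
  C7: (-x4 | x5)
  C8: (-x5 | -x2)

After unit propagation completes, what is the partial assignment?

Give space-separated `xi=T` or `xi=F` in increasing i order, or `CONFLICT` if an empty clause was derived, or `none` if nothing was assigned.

Answer: x1=F x4=F x5=F x6=F

Derivation:
unit clause [-6] forces x6=F; simplify:
  drop 6 from [6, -1] -> [-1]
  drop 6 from [6, -5] -> [-5]
  satisfied 3 clause(s); 5 remain; assigned so far: [6]
unit clause [-1] forces x1=F; simplify:
  satisfied 2 clause(s); 3 remain; assigned so far: [1, 6]
unit clause [-5] forces x5=F; simplify:
  drop 5 from [-4, 5] -> [-4]
  satisfied 2 clause(s); 1 remain; assigned so far: [1, 5, 6]
unit clause [-4] forces x4=F; simplify:
  satisfied 1 clause(s); 0 remain; assigned so far: [1, 4, 5, 6]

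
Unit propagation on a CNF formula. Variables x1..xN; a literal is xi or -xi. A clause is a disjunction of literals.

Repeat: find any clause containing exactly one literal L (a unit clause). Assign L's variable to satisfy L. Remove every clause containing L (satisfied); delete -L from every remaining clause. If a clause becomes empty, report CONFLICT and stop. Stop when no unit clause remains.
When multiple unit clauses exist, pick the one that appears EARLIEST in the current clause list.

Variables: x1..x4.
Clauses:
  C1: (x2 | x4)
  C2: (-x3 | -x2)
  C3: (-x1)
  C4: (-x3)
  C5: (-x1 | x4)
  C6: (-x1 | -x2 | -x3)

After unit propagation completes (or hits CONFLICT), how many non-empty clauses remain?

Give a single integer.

Answer: 1

Derivation:
unit clause [-1] forces x1=F; simplify:
  satisfied 3 clause(s); 3 remain; assigned so far: [1]
unit clause [-3] forces x3=F; simplify:
  satisfied 2 clause(s); 1 remain; assigned so far: [1, 3]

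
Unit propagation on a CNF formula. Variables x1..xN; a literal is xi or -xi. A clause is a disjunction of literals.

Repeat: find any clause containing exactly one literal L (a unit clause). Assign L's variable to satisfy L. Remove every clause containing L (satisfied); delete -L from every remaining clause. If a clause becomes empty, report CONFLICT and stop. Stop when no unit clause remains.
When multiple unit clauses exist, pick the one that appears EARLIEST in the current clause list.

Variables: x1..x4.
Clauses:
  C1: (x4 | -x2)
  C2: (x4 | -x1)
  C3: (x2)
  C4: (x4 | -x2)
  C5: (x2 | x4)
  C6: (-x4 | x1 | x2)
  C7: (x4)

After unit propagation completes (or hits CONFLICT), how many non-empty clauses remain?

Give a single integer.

Answer: 0

Derivation:
unit clause [2] forces x2=T; simplify:
  drop -2 from [4, -2] -> [4]
  drop -2 from [4, -2] -> [4]
  satisfied 3 clause(s); 4 remain; assigned so far: [2]
unit clause [4] forces x4=T; simplify:
  satisfied 4 clause(s); 0 remain; assigned so far: [2, 4]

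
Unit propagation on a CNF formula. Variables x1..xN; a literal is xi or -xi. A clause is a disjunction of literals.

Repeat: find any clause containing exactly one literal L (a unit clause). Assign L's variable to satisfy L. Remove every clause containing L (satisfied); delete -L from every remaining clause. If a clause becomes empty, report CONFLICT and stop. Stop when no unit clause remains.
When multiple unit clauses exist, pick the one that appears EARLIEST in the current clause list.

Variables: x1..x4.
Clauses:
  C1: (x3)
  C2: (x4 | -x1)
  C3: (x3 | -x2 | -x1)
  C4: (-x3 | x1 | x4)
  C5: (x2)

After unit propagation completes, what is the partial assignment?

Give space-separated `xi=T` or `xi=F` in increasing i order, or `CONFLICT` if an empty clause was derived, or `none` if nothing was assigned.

unit clause [3] forces x3=T; simplify:
  drop -3 from [-3, 1, 4] -> [1, 4]
  satisfied 2 clause(s); 3 remain; assigned so far: [3]
unit clause [2] forces x2=T; simplify:
  satisfied 1 clause(s); 2 remain; assigned so far: [2, 3]

Answer: x2=T x3=T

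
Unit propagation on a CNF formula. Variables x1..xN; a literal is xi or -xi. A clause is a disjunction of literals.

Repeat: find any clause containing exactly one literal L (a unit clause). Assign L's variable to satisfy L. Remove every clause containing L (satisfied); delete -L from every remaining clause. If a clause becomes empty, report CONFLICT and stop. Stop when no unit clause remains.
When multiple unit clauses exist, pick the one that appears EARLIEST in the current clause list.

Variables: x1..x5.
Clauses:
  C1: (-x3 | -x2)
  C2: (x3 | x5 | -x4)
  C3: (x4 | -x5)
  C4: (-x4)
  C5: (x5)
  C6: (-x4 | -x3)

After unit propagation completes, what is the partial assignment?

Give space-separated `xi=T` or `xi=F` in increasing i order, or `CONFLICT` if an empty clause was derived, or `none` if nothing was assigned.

unit clause [-4] forces x4=F; simplify:
  drop 4 from [4, -5] -> [-5]
  satisfied 3 clause(s); 3 remain; assigned so far: [4]
unit clause [-5] forces x5=F; simplify:
  drop 5 from [5] -> [] (empty!)
  satisfied 1 clause(s); 2 remain; assigned so far: [4, 5]
CONFLICT (empty clause)

Answer: CONFLICT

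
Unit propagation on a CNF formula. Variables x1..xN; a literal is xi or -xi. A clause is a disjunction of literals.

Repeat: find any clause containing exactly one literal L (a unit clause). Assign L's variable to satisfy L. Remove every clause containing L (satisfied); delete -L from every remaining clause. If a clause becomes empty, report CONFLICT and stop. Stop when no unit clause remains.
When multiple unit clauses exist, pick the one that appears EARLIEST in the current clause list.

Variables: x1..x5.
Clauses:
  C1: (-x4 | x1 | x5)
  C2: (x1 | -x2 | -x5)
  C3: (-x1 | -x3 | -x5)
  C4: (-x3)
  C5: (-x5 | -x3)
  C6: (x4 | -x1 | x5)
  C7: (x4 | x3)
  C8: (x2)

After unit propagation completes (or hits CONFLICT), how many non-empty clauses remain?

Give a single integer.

Answer: 2

Derivation:
unit clause [-3] forces x3=F; simplify:
  drop 3 from [4, 3] -> [4]
  satisfied 3 clause(s); 5 remain; assigned so far: [3]
unit clause [4] forces x4=T; simplify:
  drop -4 from [-4, 1, 5] -> [1, 5]
  satisfied 2 clause(s); 3 remain; assigned so far: [3, 4]
unit clause [2] forces x2=T; simplify:
  drop -2 from [1, -2, -5] -> [1, -5]
  satisfied 1 clause(s); 2 remain; assigned so far: [2, 3, 4]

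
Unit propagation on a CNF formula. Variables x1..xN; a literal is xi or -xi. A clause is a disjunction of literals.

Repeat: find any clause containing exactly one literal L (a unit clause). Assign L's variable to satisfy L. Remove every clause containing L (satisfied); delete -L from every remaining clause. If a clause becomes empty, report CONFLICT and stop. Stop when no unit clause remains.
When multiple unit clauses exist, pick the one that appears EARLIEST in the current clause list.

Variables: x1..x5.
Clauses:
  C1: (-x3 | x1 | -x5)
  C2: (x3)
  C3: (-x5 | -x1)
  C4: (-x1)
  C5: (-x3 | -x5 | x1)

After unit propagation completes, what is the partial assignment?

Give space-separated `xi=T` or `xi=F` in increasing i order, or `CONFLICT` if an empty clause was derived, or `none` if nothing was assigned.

unit clause [3] forces x3=T; simplify:
  drop -3 from [-3, 1, -5] -> [1, -5]
  drop -3 from [-3, -5, 1] -> [-5, 1]
  satisfied 1 clause(s); 4 remain; assigned so far: [3]
unit clause [-1] forces x1=F; simplify:
  drop 1 from [1, -5] -> [-5]
  drop 1 from [-5, 1] -> [-5]
  satisfied 2 clause(s); 2 remain; assigned so far: [1, 3]
unit clause [-5] forces x5=F; simplify:
  satisfied 2 clause(s); 0 remain; assigned so far: [1, 3, 5]

Answer: x1=F x3=T x5=F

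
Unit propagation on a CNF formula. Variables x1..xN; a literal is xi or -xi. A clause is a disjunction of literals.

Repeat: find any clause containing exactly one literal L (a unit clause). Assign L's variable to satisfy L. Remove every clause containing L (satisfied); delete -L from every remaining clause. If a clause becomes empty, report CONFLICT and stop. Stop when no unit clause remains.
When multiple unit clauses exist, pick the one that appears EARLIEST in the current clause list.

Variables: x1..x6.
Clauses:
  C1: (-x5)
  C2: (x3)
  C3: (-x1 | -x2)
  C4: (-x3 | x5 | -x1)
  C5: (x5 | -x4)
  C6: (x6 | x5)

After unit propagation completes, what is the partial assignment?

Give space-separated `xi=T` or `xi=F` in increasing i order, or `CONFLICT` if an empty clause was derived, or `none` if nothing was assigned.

unit clause [-5] forces x5=F; simplify:
  drop 5 from [-3, 5, -1] -> [-3, -1]
  drop 5 from [5, -4] -> [-4]
  drop 5 from [6, 5] -> [6]
  satisfied 1 clause(s); 5 remain; assigned so far: [5]
unit clause [3] forces x3=T; simplify:
  drop -3 from [-3, -1] -> [-1]
  satisfied 1 clause(s); 4 remain; assigned so far: [3, 5]
unit clause [-1] forces x1=F; simplify:
  satisfied 2 clause(s); 2 remain; assigned so far: [1, 3, 5]
unit clause [-4] forces x4=F; simplify:
  satisfied 1 clause(s); 1 remain; assigned so far: [1, 3, 4, 5]
unit clause [6] forces x6=T; simplify:
  satisfied 1 clause(s); 0 remain; assigned so far: [1, 3, 4, 5, 6]

Answer: x1=F x3=T x4=F x5=F x6=T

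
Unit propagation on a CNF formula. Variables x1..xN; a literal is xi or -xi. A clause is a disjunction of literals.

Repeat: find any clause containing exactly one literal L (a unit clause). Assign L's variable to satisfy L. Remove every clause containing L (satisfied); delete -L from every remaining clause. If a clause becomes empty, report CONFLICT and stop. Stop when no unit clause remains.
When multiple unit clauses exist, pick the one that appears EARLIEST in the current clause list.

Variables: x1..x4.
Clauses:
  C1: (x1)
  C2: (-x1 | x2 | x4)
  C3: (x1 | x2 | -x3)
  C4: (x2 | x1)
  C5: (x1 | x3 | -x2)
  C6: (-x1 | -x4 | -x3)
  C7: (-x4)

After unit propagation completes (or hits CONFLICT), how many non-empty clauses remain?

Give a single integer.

unit clause [1] forces x1=T; simplify:
  drop -1 from [-1, 2, 4] -> [2, 4]
  drop -1 from [-1, -4, -3] -> [-4, -3]
  satisfied 4 clause(s); 3 remain; assigned so far: [1]
unit clause [-4] forces x4=F; simplify:
  drop 4 from [2, 4] -> [2]
  satisfied 2 clause(s); 1 remain; assigned so far: [1, 4]
unit clause [2] forces x2=T; simplify:
  satisfied 1 clause(s); 0 remain; assigned so far: [1, 2, 4]

Answer: 0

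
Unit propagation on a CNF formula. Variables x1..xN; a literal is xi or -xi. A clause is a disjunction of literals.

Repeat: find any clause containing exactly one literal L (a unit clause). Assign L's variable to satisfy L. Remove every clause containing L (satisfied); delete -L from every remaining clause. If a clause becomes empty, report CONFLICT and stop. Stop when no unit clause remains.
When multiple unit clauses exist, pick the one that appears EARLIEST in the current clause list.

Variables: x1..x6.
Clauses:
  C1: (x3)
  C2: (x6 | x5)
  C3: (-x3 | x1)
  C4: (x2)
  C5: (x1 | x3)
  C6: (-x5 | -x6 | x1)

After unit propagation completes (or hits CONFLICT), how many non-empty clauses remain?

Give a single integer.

unit clause [3] forces x3=T; simplify:
  drop -3 from [-3, 1] -> [1]
  satisfied 2 clause(s); 4 remain; assigned so far: [3]
unit clause [1] forces x1=T; simplify:
  satisfied 2 clause(s); 2 remain; assigned so far: [1, 3]
unit clause [2] forces x2=T; simplify:
  satisfied 1 clause(s); 1 remain; assigned so far: [1, 2, 3]

Answer: 1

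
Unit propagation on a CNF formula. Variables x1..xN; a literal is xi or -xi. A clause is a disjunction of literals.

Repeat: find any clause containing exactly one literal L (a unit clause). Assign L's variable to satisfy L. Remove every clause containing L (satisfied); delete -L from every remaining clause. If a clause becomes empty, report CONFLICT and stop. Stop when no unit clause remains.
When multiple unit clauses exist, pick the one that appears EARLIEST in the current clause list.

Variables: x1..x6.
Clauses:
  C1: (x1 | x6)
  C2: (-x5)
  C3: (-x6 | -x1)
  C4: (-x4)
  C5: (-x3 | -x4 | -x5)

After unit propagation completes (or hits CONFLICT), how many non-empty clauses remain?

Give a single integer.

unit clause [-5] forces x5=F; simplify:
  satisfied 2 clause(s); 3 remain; assigned so far: [5]
unit clause [-4] forces x4=F; simplify:
  satisfied 1 clause(s); 2 remain; assigned so far: [4, 5]

Answer: 2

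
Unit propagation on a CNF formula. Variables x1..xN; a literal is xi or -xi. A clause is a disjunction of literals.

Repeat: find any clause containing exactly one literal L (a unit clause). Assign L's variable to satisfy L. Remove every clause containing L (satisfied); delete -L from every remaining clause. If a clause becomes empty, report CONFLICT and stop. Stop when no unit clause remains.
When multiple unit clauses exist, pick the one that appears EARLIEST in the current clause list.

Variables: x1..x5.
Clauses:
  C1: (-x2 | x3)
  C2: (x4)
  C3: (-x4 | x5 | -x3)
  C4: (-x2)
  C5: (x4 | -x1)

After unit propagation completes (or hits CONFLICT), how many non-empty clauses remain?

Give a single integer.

unit clause [4] forces x4=T; simplify:
  drop -4 from [-4, 5, -3] -> [5, -3]
  satisfied 2 clause(s); 3 remain; assigned so far: [4]
unit clause [-2] forces x2=F; simplify:
  satisfied 2 clause(s); 1 remain; assigned so far: [2, 4]

Answer: 1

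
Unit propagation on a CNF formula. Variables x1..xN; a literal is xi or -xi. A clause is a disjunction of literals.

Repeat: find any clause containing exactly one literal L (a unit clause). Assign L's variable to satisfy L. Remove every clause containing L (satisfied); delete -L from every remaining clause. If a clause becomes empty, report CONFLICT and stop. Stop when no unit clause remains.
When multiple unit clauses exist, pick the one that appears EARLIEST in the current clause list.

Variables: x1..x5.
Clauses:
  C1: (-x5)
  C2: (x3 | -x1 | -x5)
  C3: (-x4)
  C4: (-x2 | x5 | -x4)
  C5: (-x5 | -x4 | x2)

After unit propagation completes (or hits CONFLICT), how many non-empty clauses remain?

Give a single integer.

Answer: 0

Derivation:
unit clause [-5] forces x5=F; simplify:
  drop 5 from [-2, 5, -4] -> [-2, -4]
  satisfied 3 clause(s); 2 remain; assigned so far: [5]
unit clause [-4] forces x4=F; simplify:
  satisfied 2 clause(s); 0 remain; assigned so far: [4, 5]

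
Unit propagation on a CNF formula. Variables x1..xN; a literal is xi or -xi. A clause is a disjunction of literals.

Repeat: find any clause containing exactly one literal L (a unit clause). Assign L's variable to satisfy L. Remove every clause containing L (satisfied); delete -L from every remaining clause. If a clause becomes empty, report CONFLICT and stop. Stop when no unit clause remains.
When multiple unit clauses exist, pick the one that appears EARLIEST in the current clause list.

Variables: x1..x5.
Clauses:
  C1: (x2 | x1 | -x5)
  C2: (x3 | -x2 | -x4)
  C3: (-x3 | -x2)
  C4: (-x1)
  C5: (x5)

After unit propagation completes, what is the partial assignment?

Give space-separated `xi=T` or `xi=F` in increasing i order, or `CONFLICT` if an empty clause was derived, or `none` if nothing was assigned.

unit clause [-1] forces x1=F; simplify:
  drop 1 from [2, 1, -5] -> [2, -5]
  satisfied 1 clause(s); 4 remain; assigned so far: [1]
unit clause [5] forces x5=T; simplify:
  drop -5 from [2, -5] -> [2]
  satisfied 1 clause(s); 3 remain; assigned so far: [1, 5]
unit clause [2] forces x2=T; simplify:
  drop -2 from [3, -2, -4] -> [3, -4]
  drop -2 from [-3, -2] -> [-3]
  satisfied 1 clause(s); 2 remain; assigned so far: [1, 2, 5]
unit clause [-3] forces x3=F; simplify:
  drop 3 from [3, -4] -> [-4]
  satisfied 1 clause(s); 1 remain; assigned so far: [1, 2, 3, 5]
unit clause [-4] forces x4=F; simplify:
  satisfied 1 clause(s); 0 remain; assigned so far: [1, 2, 3, 4, 5]

Answer: x1=F x2=T x3=F x4=F x5=T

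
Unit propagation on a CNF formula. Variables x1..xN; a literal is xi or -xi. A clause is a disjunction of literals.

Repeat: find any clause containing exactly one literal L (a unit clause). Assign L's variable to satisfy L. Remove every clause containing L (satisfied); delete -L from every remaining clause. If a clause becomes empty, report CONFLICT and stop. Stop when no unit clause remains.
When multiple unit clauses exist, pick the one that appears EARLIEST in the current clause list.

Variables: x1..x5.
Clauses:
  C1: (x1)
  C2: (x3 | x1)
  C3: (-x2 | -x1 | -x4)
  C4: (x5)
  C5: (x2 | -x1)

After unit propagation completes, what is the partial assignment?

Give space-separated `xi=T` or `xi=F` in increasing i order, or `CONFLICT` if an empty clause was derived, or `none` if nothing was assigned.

Answer: x1=T x2=T x4=F x5=T

Derivation:
unit clause [1] forces x1=T; simplify:
  drop -1 from [-2, -1, -4] -> [-2, -4]
  drop -1 from [2, -1] -> [2]
  satisfied 2 clause(s); 3 remain; assigned so far: [1]
unit clause [5] forces x5=T; simplify:
  satisfied 1 clause(s); 2 remain; assigned so far: [1, 5]
unit clause [2] forces x2=T; simplify:
  drop -2 from [-2, -4] -> [-4]
  satisfied 1 clause(s); 1 remain; assigned so far: [1, 2, 5]
unit clause [-4] forces x4=F; simplify:
  satisfied 1 clause(s); 0 remain; assigned so far: [1, 2, 4, 5]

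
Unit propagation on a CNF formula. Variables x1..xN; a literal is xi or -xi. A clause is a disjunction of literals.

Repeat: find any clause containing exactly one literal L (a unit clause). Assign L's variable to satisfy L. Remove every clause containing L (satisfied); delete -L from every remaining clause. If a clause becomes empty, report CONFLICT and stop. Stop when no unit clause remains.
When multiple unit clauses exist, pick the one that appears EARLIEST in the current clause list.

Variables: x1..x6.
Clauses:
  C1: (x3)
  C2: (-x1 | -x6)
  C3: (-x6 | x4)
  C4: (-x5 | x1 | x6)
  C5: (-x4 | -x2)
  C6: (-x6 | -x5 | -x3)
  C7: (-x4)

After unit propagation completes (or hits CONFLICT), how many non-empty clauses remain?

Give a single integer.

Answer: 1

Derivation:
unit clause [3] forces x3=T; simplify:
  drop -3 from [-6, -5, -3] -> [-6, -5]
  satisfied 1 clause(s); 6 remain; assigned so far: [3]
unit clause [-4] forces x4=F; simplify:
  drop 4 from [-6, 4] -> [-6]
  satisfied 2 clause(s); 4 remain; assigned so far: [3, 4]
unit clause [-6] forces x6=F; simplify:
  drop 6 from [-5, 1, 6] -> [-5, 1]
  satisfied 3 clause(s); 1 remain; assigned so far: [3, 4, 6]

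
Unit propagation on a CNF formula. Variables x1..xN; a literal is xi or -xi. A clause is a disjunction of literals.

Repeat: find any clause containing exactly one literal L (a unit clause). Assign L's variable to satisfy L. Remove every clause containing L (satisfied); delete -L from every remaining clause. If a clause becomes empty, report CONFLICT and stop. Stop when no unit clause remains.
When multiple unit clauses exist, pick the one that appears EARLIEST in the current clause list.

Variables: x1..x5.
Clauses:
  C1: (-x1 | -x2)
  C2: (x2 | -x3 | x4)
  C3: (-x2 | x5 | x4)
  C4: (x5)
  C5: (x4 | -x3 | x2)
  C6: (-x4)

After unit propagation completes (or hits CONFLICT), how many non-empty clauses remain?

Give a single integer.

Answer: 3

Derivation:
unit clause [5] forces x5=T; simplify:
  satisfied 2 clause(s); 4 remain; assigned so far: [5]
unit clause [-4] forces x4=F; simplify:
  drop 4 from [2, -3, 4] -> [2, -3]
  drop 4 from [4, -3, 2] -> [-3, 2]
  satisfied 1 clause(s); 3 remain; assigned so far: [4, 5]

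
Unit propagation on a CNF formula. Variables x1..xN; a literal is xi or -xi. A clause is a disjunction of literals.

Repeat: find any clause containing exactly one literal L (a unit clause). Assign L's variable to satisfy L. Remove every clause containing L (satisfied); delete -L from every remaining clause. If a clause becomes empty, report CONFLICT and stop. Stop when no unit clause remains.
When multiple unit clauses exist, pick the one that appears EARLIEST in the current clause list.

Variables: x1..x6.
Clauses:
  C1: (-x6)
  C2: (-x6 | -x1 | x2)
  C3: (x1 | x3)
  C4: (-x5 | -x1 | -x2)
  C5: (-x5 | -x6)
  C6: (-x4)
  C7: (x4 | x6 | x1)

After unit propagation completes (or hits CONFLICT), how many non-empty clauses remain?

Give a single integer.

Answer: 1

Derivation:
unit clause [-6] forces x6=F; simplify:
  drop 6 from [4, 6, 1] -> [4, 1]
  satisfied 3 clause(s); 4 remain; assigned so far: [6]
unit clause [-4] forces x4=F; simplify:
  drop 4 from [4, 1] -> [1]
  satisfied 1 clause(s); 3 remain; assigned so far: [4, 6]
unit clause [1] forces x1=T; simplify:
  drop -1 from [-5, -1, -2] -> [-5, -2]
  satisfied 2 clause(s); 1 remain; assigned so far: [1, 4, 6]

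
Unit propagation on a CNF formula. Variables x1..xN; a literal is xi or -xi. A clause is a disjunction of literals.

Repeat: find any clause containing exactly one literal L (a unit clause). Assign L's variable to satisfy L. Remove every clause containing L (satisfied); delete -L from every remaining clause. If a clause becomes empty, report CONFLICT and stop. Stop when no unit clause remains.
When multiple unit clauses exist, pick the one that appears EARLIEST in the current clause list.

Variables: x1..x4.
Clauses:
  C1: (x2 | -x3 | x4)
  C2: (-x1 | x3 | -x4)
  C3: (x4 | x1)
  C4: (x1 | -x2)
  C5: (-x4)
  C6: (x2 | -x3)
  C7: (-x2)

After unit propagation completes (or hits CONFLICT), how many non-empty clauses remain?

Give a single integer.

unit clause [-4] forces x4=F; simplify:
  drop 4 from [2, -3, 4] -> [2, -3]
  drop 4 from [4, 1] -> [1]
  satisfied 2 clause(s); 5 remain; assigned so far: [4]
unit clause [1] forces x1=T; simplify:
  satisfied 2 clause(s); 3 remain; assigned so far: [1, 4]
unit clause [-2] forces x2=F; simplify:
  drop 2 from [2, -3] -> [-3]
  drop 2 from [2, -3] -> [-3]
  satisfied 1 clause(s); 2 remain; assigned so far: [1, 2, 4]
unit clause [-3] forces x3=F; simplify:
  satisfied 2 clause(s); 0 remain; assigned so far: [1, 2, 3, 4]

Answer: 0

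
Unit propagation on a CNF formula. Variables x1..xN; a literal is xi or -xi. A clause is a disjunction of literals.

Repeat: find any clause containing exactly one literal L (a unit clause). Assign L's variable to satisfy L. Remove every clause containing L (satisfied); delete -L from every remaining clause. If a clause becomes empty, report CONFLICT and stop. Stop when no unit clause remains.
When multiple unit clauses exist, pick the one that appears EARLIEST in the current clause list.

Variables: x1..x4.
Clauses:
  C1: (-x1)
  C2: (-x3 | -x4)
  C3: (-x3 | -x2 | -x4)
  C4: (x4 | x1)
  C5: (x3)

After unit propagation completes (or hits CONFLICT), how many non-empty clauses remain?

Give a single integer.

unit clause [-1] forces x1=F; simplify:
  drop 1 from [4, 1] -> [4]
  satisfied 1 clause(s); 4 remain; assigned so far: [1]
unit clause [4] forces x4=T; simplify:
  drop -4 from [-3, -4] -> [-3]
  drop -4 from [-3, -2, -4] -> [-3, -2]
  satisfied 1 clause(s); 3 remain; assigned so far: [1, 4]
unit clause [-3] forces x3=F; simplify:
  drop 3 from [3] -> [] (empty!)
  satisfied 2 clause(s); 1 remain; assigned so far: [1, 3, 4]
CONFLICT (empty clause)

Answer: 0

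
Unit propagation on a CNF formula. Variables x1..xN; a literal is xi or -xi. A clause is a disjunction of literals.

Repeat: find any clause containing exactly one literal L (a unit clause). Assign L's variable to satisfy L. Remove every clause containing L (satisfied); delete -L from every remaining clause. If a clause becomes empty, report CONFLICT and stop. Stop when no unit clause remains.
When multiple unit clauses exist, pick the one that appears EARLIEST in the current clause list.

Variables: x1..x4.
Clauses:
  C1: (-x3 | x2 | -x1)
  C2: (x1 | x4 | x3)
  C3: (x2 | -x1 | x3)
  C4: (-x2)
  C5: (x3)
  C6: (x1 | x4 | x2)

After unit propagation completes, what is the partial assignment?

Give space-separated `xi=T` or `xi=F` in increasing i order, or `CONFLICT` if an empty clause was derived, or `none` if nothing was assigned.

unit clause [-2] forces x2=F; simplify:
  drop 2 from [-3, 2, -1] -> [-3, -1]
  drop 2 from [2, -1, 3] -> [-1, 3]
  drop 2 from [1, 4, 2] -> [1, 4]
  satisfied 1 clause(s); 5 remain; assigned so far: [2]
unit clause [3] forces x3=T; simplify:
  drop -3 from [-3, -1] -> [-1]
  satisfied 3 clause(s); 2 remain; assigned so far: [2, 3]
unit clause [-1] forces x1=F; simplify:
  drop 1 from [1, 4] -> [4]
  satisfied 1 clause(s); 1 remain; assigned so far: [1, 2, 3]
unit clause [4] forces x4=T; simplify:
  satisfied 1 clause(s); 0 remain; assigned so far: [1, 2, 3, 4]

Answer: x1=F x2=F x3=T x4=T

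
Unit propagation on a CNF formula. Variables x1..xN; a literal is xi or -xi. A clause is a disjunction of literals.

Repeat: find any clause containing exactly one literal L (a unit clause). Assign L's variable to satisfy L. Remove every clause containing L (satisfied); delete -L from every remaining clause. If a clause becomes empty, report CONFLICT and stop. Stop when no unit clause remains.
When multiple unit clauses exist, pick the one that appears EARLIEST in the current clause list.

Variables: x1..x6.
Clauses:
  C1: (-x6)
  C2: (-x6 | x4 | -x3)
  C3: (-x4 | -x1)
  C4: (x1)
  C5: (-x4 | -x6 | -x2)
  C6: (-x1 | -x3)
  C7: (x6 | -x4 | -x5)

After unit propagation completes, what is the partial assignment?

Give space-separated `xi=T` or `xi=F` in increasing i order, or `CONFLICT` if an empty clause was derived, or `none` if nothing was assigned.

Answer: x1=T x3=F x4=F x6=F

Derivation:
unit clause [-6] forces x6=F; simplify:
  drop 6 from [6, -4, -5] -> [-4, -5]
  satisfied 3 clause(s); 4 remain; assigned so far: [6]
unit clause [1] forces x1=T; simplify:
  drop -1 from [-4, -1] -> [-4]
  drop -1 from [-1, -3] -> [-3]
  satisfied 1 clause(s); 3 remain; assigned so far: [1, 6]
unit clause [-4] forces x4=F; simplify:
  satisfied 2 clause(s); 1 remain; assigned so far: [1, 4, 6]
unit clause [-3] forces x3=F; simplify:
  satisfied 1 clause(s); 0 remain; assigned so far: [1, 3, 4, 6]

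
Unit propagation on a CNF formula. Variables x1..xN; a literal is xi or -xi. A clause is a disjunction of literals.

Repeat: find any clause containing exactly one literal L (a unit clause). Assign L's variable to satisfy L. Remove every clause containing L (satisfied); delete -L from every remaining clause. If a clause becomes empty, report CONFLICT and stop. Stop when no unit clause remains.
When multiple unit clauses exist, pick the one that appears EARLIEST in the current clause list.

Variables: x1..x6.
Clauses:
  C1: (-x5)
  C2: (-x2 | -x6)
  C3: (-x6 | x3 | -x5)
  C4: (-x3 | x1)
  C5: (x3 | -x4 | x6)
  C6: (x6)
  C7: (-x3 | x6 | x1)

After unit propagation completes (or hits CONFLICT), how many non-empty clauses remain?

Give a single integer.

Answer: 1

Derivation:
unit clause [-5] forces x5=F; simplify:
  satisfied 2 clause(s); 5 remain; assigned so far: [5]
unit clause [6] forces x6=T; simplify:
  drop -6 from [-2, -6] -> [-2]
  satisfied 3 clause(s); 2 remain; assigned so far: [5, 6]
unit clause [-2] forces x2=F; simplify:
  satisfied 1 clause(s); 1 remain; assigned so far: [2, 5, 6]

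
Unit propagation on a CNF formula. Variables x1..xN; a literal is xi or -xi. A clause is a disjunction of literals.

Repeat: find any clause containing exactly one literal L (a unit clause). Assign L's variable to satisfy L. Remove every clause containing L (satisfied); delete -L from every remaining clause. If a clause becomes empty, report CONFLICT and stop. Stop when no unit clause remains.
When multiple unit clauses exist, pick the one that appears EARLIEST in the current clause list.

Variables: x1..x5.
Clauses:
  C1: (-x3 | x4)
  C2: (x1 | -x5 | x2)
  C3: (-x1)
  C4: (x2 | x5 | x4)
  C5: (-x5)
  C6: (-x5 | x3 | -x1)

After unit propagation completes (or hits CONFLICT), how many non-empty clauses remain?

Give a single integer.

Answer: 2

Derivation:
unit clause [-1] forces x1=F; simplify:
  drop 1 from [1, -5, 2] -> [-5, 2]
  satisfied 2 clause(s); 4 remain; assigned so far: [1]
unit clause [-5] forces x5=F; simplify:
  drop 5 from [2, 5, 4] -> [2, 4]
  satisfied 2 clause(s); 2 remain; assigned so far: [1, 5]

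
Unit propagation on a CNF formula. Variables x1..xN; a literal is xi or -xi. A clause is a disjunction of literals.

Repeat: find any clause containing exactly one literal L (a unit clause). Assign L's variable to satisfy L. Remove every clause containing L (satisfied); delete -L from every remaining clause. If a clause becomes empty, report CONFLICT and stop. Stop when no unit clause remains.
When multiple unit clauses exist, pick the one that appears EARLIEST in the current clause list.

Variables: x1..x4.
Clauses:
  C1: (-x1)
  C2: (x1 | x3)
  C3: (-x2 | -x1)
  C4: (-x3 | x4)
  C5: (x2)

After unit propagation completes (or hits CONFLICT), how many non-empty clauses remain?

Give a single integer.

Answer: 0

Derivation:
unit clause [-1] forces x1=F; simplify:
  drop 1 from [1, 3] -> [3]
  satisfied 2 clause(s); 3 remain; assigned so far: [1]
unit clause [3] forces x3=T; simplify:
  drop -3 from [-3, 4] -> [4]
  satisfied 1 clause(s); 2 remain; assigned so far: [1, 3]
unit clause [4] forces x4=T; simplify:
  satisfied 1 clause(s); 1 remain; assigned so far: [1, 3, 4]
unit clause [2] forces x2=T; simplify:
  satisfied 1 clause(s); 0 remain; assigned so far: [1, 2, 3, 4]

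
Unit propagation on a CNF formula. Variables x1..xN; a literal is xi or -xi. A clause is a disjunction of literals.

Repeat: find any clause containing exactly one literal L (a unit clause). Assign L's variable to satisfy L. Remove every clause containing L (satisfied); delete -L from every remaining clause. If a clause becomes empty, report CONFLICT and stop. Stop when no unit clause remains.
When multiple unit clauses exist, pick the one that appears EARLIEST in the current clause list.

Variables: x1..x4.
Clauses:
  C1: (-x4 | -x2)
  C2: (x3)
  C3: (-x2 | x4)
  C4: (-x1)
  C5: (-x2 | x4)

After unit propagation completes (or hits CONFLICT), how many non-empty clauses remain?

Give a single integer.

unit clause [3] forces x3=T; simplify:
  satisfied 1 clause(s); 4 remain; assigned so far: [3]
unit clause [-1] forces x1=F; simplify:
  satisfied 1 clause(s); 3 remain; assigned so far: [1, 3]

Answer: 3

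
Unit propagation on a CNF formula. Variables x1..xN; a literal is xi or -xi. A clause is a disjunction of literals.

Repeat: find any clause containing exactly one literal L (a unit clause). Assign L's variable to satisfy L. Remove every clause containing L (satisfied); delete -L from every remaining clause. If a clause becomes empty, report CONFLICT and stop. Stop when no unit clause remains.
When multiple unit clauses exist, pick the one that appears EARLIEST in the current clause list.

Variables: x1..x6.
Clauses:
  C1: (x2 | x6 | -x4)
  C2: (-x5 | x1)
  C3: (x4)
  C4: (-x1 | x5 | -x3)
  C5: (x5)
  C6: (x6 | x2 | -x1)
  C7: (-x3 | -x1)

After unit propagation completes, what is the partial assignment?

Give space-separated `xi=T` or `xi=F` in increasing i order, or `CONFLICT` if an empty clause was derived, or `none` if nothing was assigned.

unit clause [4] forces x4=T; simplify:
  drop -4 from [2, 6, -4] -> [2, 6]
  satisfied 1 clause(s); 6 remain; assigned so far: [4]
unit clause [5] forces x5=T; simplify:
  drop -5 from [-5, 1] -> [1]
  satisfied 2 clause(s); 4 remain; assigned so far: [4, 5]
unit clause [1] forces x1=T; simplify:
  drop -1 from [6, 2, -1] -> [6, 2]
  drop -1 from [-3, -1] -> [-3]
  satisfied 1 clause(s); 3 remain; assigned so far: [1, 4, 5]
unit clause [-3] forces x3=F; simplify:
  satisfied 1 clause(s); 2 remain; assigned so far: [1, 3, 4, 5]

Answer: x1=T x3=F x4=T x5=T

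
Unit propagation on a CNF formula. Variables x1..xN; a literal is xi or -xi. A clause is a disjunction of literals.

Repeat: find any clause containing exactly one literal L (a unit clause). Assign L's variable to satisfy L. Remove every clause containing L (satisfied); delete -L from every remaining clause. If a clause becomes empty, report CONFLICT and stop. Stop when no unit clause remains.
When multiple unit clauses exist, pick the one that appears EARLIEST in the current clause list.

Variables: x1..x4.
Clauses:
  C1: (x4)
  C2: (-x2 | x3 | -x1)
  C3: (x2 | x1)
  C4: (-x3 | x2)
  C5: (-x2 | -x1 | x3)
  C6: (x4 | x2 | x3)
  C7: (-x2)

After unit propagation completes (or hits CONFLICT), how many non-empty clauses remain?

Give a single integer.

Answer: 0

Derivation:
unit clause [4] forces x4=T; simplify:
  satisfied 2 clause(s); 5 remain; assigned so far: [4]
unit clause [-2] forces x2=F; simplify:
  drop 2 from [2, 1] -> [1]
  drop 2 from [-3, 2] -> [-3]
  satisfied 3 clause(s); 2 remain; assigned so far: [2, 4]
unit clause [1] forces x1=T; simplify:
  satisfied 1 clause(s); 1 remain; assigned so far: [1, 2, 4]
unit clause [-3] forces x3=F; simplify:
  satisfied 1 clause(s); 0 remain; assigned so far: [1, 2, 3, 4]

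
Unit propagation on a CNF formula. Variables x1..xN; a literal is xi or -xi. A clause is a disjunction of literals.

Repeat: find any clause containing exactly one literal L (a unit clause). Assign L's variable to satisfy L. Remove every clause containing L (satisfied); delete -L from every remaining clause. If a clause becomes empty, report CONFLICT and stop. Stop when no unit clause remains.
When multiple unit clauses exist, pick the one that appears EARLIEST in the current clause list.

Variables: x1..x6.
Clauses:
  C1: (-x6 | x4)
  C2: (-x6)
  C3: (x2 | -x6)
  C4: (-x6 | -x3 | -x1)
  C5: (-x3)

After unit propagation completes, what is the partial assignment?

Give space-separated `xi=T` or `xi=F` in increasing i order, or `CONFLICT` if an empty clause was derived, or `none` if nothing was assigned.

Answer: x3=F x6=F

Derivation:
unit clause [-6] forces x6=F; simplify:
  satisfied 4 clause(s); 1 remain; assigned so far: [6]
unit clause [-3] forces x3=F; simplify:
  satisfied 1 clause(s); 0 remain; assigned so far: [3, 6]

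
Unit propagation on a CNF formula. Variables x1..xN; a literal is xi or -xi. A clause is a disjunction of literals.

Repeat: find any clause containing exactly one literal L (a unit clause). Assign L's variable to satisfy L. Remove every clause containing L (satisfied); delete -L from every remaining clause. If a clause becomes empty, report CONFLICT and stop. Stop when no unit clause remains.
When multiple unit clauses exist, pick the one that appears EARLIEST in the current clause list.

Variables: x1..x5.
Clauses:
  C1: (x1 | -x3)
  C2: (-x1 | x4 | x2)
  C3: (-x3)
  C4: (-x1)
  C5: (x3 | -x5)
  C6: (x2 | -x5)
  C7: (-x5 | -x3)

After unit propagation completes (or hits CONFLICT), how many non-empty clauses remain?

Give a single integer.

unit clause [-3] forces x3=F; simplify:
  drop 3 from [3, -5] -> [-5]
  satisfied 3 clause(s); 4 remain; assigned so far: [3]
unit clause [-1] forces x1=F; simplify:
  satisfied 2 clause(s); 2 remain; assigned so far: [1, 3]
unit clause [-5] forces x5=F; simplify:
  satisfied 2 clause(s); 0 remain; assigned so far: [1, 3, 5]

Answer: 0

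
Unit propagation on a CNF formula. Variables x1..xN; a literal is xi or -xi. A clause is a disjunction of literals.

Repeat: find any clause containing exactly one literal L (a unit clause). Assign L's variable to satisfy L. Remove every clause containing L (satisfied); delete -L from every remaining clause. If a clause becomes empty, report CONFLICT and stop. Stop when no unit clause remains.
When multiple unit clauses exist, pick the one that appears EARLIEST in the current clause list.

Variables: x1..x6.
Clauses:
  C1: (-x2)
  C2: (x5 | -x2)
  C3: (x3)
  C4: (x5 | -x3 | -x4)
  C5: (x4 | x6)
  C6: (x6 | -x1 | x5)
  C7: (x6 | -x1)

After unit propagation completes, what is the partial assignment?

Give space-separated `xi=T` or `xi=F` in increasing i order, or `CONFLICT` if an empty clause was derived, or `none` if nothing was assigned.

Answer: x2=F x3=T

Derivation:
unit clause [-2] forces x2=F; simplify:
  satisfied 2 clause(s); 5 remain; assigned so far: [2]
unit clause [3] forces x3=T; simplify:
  drop -3 from [5, -3, -4] -> [5, -4]
  satisfied 1 clause(s); 4 remain; assigned so far: [2, 3]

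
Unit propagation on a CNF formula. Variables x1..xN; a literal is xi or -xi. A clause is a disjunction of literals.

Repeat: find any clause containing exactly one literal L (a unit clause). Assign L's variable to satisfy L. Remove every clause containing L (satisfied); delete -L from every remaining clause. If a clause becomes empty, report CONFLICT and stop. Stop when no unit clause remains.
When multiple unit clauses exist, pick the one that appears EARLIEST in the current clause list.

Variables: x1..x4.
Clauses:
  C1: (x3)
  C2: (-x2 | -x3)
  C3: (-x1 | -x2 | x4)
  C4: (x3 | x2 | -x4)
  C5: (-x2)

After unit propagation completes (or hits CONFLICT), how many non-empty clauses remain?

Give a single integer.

unit clause [3] forces x3=T; simplify:
  drop -3 from [-2, -3] -> [-2]
  satisfied 2 clause(s); 3 remain; assigned so far: [3]
unit clause [-2] forces x2=F; simplify:
  satisfied 3 clause(s); 0 remain; assigned so far: [2, 3]

Answer: 0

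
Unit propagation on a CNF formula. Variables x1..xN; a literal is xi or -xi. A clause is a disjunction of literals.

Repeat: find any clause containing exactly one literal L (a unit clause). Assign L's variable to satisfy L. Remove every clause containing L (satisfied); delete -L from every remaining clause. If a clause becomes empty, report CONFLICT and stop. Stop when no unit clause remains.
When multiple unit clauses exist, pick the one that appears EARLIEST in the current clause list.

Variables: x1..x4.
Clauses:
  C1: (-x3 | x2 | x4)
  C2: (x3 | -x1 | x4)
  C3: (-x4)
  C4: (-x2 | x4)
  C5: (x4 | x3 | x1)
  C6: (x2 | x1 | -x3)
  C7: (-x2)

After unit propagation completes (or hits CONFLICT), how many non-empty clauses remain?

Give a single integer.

Answer: 0

Derivation:
unit clause [-4] forces x4=F; simplify:
  drop 4 from [-3, 2, 4] -> [-3, 2]
  drop 4 from [3, -1, 4] -> [3, -1]
  drop 4 from [-2, 4] -> [-2]
  drop 4 from [4, 3, 1] -> [3, 1]
  satisfied 1 clause(s); 6 remain; assigned so far: [4]
unit clause [-2] forces x2=F; simplify:
  drop 2 from [-3, 2] -> [-3]
  drop 2 from [2, 1, -3] -> [1, -3]
  satisfied 2 clause(s); 4 remain; assigned so far: [2, 4]
unit clause [-3] forces x3=F; simplify:
  drop 3 from [3, -1] -> [-1]
  drop 3 from [3, 1] -> [1]
  satisfied 2 clause(s); 2 remain; assigned so far: [2, 3, 4]
unit clause [-1] forces x1=F; simplify:
  drop 1 from [1] -> [] (empty!)
  satisfied 1 clause(s); 1 remain; assigned so far: [1, 2, 3, 4]
CONFLICT (empty clause)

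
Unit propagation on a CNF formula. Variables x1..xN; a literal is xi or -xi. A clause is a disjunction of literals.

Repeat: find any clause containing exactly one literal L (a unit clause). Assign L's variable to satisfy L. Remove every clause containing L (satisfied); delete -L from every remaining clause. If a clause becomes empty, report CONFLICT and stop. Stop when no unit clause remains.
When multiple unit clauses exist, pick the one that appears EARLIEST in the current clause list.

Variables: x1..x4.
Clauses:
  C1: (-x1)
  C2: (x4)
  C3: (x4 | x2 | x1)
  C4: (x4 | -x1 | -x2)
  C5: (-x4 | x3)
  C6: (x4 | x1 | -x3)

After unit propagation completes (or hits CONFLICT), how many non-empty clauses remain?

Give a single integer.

unit clause [-1] forces x1=F; simplify:
  drop 1 from [4, 2, 1] -> [4, 2]
  drop 1 from [4, 1, -3] -> [4, -3]
  satisfied 2 clause(s); 4 remain; assigned so far: [1]
unit clause [4] forces x4=T; simplify:
  drop -4 from [-4, 3] -> [3]
  satisfied 3 clause(s); 1 remain; assigned so far: [1, 4]
unit clause [3] forces x3=T; simplify:
  satisfied 1 clause(s); 0 remain; assigned so far: [1, 3, 4]

Answer: 0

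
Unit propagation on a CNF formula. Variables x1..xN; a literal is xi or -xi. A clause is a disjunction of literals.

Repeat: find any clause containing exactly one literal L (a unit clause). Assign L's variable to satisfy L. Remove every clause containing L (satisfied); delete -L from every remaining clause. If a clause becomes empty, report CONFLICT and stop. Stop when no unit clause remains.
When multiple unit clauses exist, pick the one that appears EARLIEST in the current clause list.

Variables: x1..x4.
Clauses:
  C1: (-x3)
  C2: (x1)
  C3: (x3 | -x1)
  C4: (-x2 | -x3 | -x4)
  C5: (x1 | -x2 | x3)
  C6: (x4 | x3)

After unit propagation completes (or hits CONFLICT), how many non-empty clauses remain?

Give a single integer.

Answer: 1

Derivation:
unit clause [-3] forces x3=F; simplify:
  drop 3 from [3, -1] -> [-1]
  drop 3 from [1, -2, 3] -> [1, -2]
  drop 3 from [4, 3] -> [4]
  satisfied 2 clause(s); 4 remain; assigned so far: [3]
unit clause [1] forces x1=T; simplify:
  drop -1 from [-1] -> [] (empty!)
  satisfied 2 clause(s); 2 remain; assigned so far: [1, 3]
CONFLICT (empty clause)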